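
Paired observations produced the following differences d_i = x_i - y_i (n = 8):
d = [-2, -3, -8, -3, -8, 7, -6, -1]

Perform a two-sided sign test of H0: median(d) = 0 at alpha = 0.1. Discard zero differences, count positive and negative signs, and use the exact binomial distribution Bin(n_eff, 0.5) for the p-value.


Step 1: Discard zero differences. Original n = 8; n_eff = number of nonzero differences = 8.
Nonzero differences (with sign): -2, -3, -8, -3, -8, +7, -6, -1
Step 2: Count signs: positive = 1, negative = 7.
Step 3: Under H0: P(positive) = 0.5, so the number of positives S ~ Bin(8, 0.5).
Step 4: Two-sided exact p-value = sum of Bin(8,0.5) probabilities at or below the observed probability = 0.070312.
Step 5: alpha = 0.1. reject H0.

n_eff = 8, pos = 1, neg = 7, p = 0.070312, reject H0.


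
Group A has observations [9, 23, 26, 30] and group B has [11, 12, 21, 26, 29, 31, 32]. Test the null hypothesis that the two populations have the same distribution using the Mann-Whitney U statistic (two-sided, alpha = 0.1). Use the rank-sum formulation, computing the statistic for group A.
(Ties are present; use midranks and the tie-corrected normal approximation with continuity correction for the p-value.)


Step 1: Combine and sort all 11 observations; assign midranks.
sorted (value, group): (9,X), (11,Y), (12,Y), (21,Y), (23,X), (26,X), (26,Y), (29,Y), (30,X), (31,Y), (32,Y)
ranks: 9->1, 11->2, 12->3, 21->4, 23->5, 26->6.5, 26->6.5, 29->8, 30->9, 31->10, 32->11
Step 2: Rank sum for X: R1 = 1 + 5 + 6.5 + 9 = 21.5.
Step 3: U_X = R1 - n1(n1+1)/2 = 21.5 - 4*5/2 = 21.5 - 10 = 11.5.
       U_Y = n1*n2 - U_X = 28 - 11.5 = 16.5.
Step 4: Ties are present, so use the tie-corrected normal approximation (with continuity correction) for the p-value.
Step 5: p-value = 0.704817; compare to alpha = 0.1. fail to reject H0.

U_X = 11.5, p = 0.704817, fail to reject H0 at alpha = 0.1.


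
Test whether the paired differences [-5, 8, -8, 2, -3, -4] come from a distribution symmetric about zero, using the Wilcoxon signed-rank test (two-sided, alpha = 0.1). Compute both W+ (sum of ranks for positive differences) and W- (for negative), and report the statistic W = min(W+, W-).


Step 1: Drop any zero differences (none here) and take |d_i|.
|d| = [5, 8, 8, 2, 3, 4]
Step 2: Midrank |d_i| (ties get averaged ranks).
ranks: |5|->4, |8|->5.5, |8|->5.5, |2|->1, |3|->2, |4|->3
Step 3: Attach original signs; sum ranks with positive sign and with negative sign.
W+ = 5.5 + 1 = 6.5
W- = 4 + 5.5 + 2 + 3 = 14.5
(Check: W+ + W- = 21 should equal n(n+1)/2 = 21.)
Step 4: Test statistic W = min(W+, W-) = 6.5.
Step 5: Ties in |d|, so use the tie-corrected normal approximation.
        E[W] = n(n+1)/4 = 6*7/4 = 10.5.
        Tie groups: |d|=8 (t=2); sum(t^3 - t) = 6.
        Var[W] = n(n+1)(2n+1)/24 - sum(t^3-t)/48 = 546/24 - 6/48 = 22.625.
        z = (W - E[W]) / sqrt(Var[W]) = (6.5 - 10.5) / 4.7566 = -0.8409.
        Two-sided p = 2*Phi(z) = 0.400381.
Step 6: alpha = 0.1. fail to reject H0.

W+ = 6.5, W- = 14.5, W = min = 6.5, p = 0.400381, fail to reject H0.


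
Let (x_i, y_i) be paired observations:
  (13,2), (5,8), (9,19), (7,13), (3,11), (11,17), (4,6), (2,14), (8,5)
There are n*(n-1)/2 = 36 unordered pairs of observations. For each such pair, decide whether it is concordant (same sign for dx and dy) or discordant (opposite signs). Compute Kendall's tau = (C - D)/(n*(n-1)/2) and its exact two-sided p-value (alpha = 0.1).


Step 1: Enumerate the 36 unordered pairs (i,j) with i<j and classify each by sign(x_j-x_i) * sign(y_j-y_i).
  (1,2):dx=-8,dy=+6->D; (1,3):dx=-4,dy=+17->D; (1,4):dx=-6,dy=+11->D; (1,5):dx=-10,dy=+9->D
  (1,6):dx=-2,dy=+15->D; (1,7):dx=-9,dy=+4->D; (1,8):dx=-11,dy=+12->D; (1,9):dx=-5,dy=+3->D
  (2,3):dx=+4,dy=+11->C; (2,4):dx=+2,dy=+5->C; (2,5):dx=-2,dy=+3->D; (2,6):dx=+6,dy=+9->C
  (2,7):dx=-1,dy=-2->C; (2,8):dx=-3,dy=+6->D; (2,9):dx=+3,dy=-3->D; (3,4):dx=-2,dy=-6->C
  (3,5):dx=-6,dy=-8->C; (3,6):dx=+2,dy=-2->D; (3,7):dx=-5,dy=-13->C; (3,8):dx=-7,dy=-5->C
  (3,9):dx=-1,dy=-14->C; (4,5):dx=-4,dy=-2->C; (4,6):dx=+4,dy=+4->C; (4,7):dx=-3,dy=-7->C
  (4,8):dx=-5,dy=+1->D; (4,9):dx=+1,dy=-8->D; (5,6):dx=+8,dy=+6->C; (5,7):dx=+1,dy=-5->D
  (5,8):dx=-1,dy=+3->D; (5,9):dx=+5,dy=-6->D; (6,7):dx=-7,dy=-11->C; (6,8):dx=-9,dy=-3->C
  (6,9):dx=-3,dy=-12->C; (7,8):dx=-2,dy=+8->D; (7,9):dx=+4,dy=-1->D; (8,9):dx=+6,dy=-9->D
Step 2: C = 16, D = 20, total pairs = 36.
Step 3: tau = (C - D)/(n(n-1)/2) = (16 - 20)/36 = -0.111111.
Step 4: Exact two-sided p-value (enumerate n! = 362880 permutations of y under H0): p = 0.761414.
Step 5: alpha = 0.1. fail to reject H0.

tau_b = -0.1111 (C=16, D=20), p = 0.761414, fail to reject H0.


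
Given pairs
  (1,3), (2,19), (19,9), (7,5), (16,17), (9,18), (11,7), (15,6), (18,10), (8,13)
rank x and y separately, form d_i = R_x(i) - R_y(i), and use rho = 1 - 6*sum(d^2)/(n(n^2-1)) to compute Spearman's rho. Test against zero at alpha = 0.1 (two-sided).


Step 1: Rank x and y separately (midranks; no ties here).
rank(x): 1->1, 2->2, 19->10, 7->3, 16->8, 9->5, 11->6, 15->7, 18->9, 8->4
rank(y): 3->1, 19->10, 9->5, 5->2, 17->8, 18->9, 7->4, 6->3, 10->6, 13->7
Step 2: d_i = R_x(i) - R_y(i); compute d_i^2.
  (1-1)^2=0, (2-10)^2=64, (10-5)^2=25, (3-2)^2=1, (8-8)^2=0, (5-9)^2=16, (6-4)^2=4, (7-3)^2=16, (9-6)^2=9, (4-7)^2=9
sum(d^2) = 144.
Step 3: rho = 1 - 6*144 / (10*(10^2 - 1)) = 1 - 864/990 = 0.127273.
Step 4: Under H0, t = rho * sqrt((n-2)/(1-rho^2)) = 0.3629 ~ t(8).
Step 5: Two-sided p-value from the t-distribution with 8 df = 0.726057.
Step 6: alpha = 0.1. fail to reject H0.

rho = 0.1273, p = 0.726057, fail to reject H0 at alpha = 0.1.


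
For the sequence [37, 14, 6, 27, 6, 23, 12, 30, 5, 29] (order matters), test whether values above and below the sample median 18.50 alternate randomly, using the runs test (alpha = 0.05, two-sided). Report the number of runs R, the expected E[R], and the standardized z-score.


Step 1: Compute median = 18.50; label A = above, B = below.
Labels in order: ABBABABABA  (n_A = 5, n_B = 5)
Step 2: Count runs R = 9.
Step 3: Under H0 (random ordering), E[R] = 2*n_A*n_B/(n_A+n_B) + 1 = 2*5*5/10 + 1 = 6.0000.
        Var[R] = 2*n_A*n_B*(2*n_A*n_B - n_A - n_B) / ((n_A+n_B)^2 * (n_A+n_B-1)) = 2000/900 = 2.2222.
        SD[R] = 1.4907.
Step 4: Continuity-corrected z = (R - 0.5 - E[R]) / SD[R] = (9 - 0.5 - 6.0000) / 1.4907 = 1.6771.
Step 5: Two-sided p-value via normal approximation = 2*(1 - Phi(|z|)) = 0.093533.
Step 6: alpha = 0.05. fail to reject H0.

R = 9, z = 1.6771, p = 0.093533, fail to reject H0.


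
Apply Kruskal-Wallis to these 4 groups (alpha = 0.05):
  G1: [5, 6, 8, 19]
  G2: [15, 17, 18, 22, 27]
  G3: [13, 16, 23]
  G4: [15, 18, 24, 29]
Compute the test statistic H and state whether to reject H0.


Step 1: Combine all N = 16 observations and assign midranks.
sorted (value, group, rank): (5,G1,1), (6,G1,2), (8,G1,3), (13,G3,4), (15,G2,5.5), (15,G4,5.5), (16,G3,7), (17,G2,8), (18,G2,9.5), (18,G4,9.5), (19,G1,11), (22,G2,12), (23,G3,13), (24,G4,14), (27,G2,15), (29,G4,16)
Step 2: Sum ranks within each group.
R_1 = 17 (n_1 = 4)
R_2 = 50 (n_2 = 5)
R_3 = 24 (n_3 = 3)
R_4 = 45 (n_4 = 4)
Step 3: H = 12/(N(N+1)) * sum(R_i^2/n_i) - 3(N+1)
     = 12/(16*17) * (17^2/4 + 50^2/5 + 24^2/3 + 45^2/4) - 3*17
     = 0.044118 * 1270.5 - 51
     = 5.051471.
Step 4: Ties present; correction factor C = 1 - 12/(16^3 - 16) = 0.997059. Corrected H = 5.051471 / 0.997059 = 5.066372.
Step 5: Under H0, H ~ chi^2(3); p-value = 0.167001.
Step 6: alpha = 0.05. fail to reject H0.

H = 5.0664, df = 3, p = 0.167001, fail to reject H0.


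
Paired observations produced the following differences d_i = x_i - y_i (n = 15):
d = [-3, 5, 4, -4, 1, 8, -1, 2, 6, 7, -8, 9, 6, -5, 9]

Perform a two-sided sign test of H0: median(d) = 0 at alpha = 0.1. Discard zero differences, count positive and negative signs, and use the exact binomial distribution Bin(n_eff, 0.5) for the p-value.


Step 1: Discard zero differences. Original n = 15; n_eff = number of nonzero differences = 15.
Nonzero differences (with sign): -3, +5, +4, -4, +1, +8, -1, +2, +6, +7, -8, +9, +6, -5, +9
Step 2: Count signs: positive = 10, negative = 5.
Step 3: Under H0: P(positive) = 0.5, so the number of positives S ~ Bin(15, 0.5).
Step 4: Two-sided exact p-value = sum of Bin(15,0.5) probabilities at or below the observed probability = 0.301758.
Step 5: alpha = 0.1. fail to reject H0.

n_eff = 15, pos = 10, neg = 5, p = 0.301758, fail to reject H0.


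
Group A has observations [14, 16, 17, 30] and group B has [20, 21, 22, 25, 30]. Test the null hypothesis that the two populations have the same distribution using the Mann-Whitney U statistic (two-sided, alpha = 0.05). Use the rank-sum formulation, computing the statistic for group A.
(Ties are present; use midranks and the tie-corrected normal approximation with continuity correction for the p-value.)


Step 1: Combine and sort all 9 observations; assign midranks.
sorted (value, group): (14,X), (16,X), (17,X), (20,Y), (21,Y), (22,Y), (25,Y), (30,X), (30,Y)
ranks: 14->1, 16->2, 17->3, 20->4, 21->5, 22->6, 25->7, 30->8.5, 30->8.5
Step 2: Rank sum for X: R1 = 1 + 2 + 3 + 8.5 = 14.5.
Step 3: U_X = R1 - n1(n1+1)/2 = 14.5 - 4*5/2 = 14.5 - 10 = 4.5.
       U_Y = n1*n2 - U_X = 20 - 4.5 = 15.5.
Step 4: Ties are present, so use the tie-corrected normal approximation (with continuity correction) for the p-value.
Step 5: p-value = 0.218742; compare to alpha = 0.05. fail to reject H0.

U_X = 4.5, p = 0.218742, fail to reject H0 at alpha = 0.05.


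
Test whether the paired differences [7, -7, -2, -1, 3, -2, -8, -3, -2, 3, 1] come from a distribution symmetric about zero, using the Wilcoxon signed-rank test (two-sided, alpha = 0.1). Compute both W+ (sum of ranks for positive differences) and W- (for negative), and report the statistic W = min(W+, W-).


Step 1: Drop any zero differences (none here) and take |d_i|.
|d| = [7, 7, 2, 1, 3, 2, 8, 3, 2, 3, 1]
Step 2: Midrank |d_i| (ties get averaged ranks).
ranks: |7|->9.5, |7|->9.5, |2|->4, |1|->1.5, |3|->7, |2|->4, |8|->11, |3|->7, |2|->4, |3|->7, |1|->1.5
Step 3: Attach original signs; sum ranks with positive sign and with negative sign.
W+ = 9.5 + 7 + 7 + 1.5 = 25
W- = 9.5 + 4 + 1.5 + 4 + 11 + 7 + 4 = 41
(Check: W+ + W- = 66 should equal n(n+1)/2 = 66.)
Step 4: Test statistic W = min(W+, W-) = 25.
Step 5: Ties in |d|, so use the tie-corrected normal approximation.
        E[W] = n(n+1)/4 = 11*12/4 = 33.
        Tie groups: |d|=1 (t=2), |d|=2 (t=3), |d|=3 (t=3), |d|=7 (t=2); sum(t^3 - t) = 60.
        Var[W] = n(n+1)(2n+1)/24 - sum(t^3-t)/48 = 3036/24 - 60/48 = 125.25.
        z = (W - E[W]) / sqrt(Var[W]) = (25 - 33) / 11.1915 = -0.7148.
        Two-sided p = 2*Phi(z) = 0.474716.
Step 6: alpha = 0.1. fail to reject H0.

W+ = 25, W- = 41, W = min = 25, p = 0.474716, fail to reject H0.


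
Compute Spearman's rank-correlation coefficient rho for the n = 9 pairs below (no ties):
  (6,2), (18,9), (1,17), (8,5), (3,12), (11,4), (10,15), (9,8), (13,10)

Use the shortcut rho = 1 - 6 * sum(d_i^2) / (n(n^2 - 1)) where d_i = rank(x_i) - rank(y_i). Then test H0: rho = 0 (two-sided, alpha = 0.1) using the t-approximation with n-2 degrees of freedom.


Step 1: Rank x and y separately (midranks; no ties here).
rank(x): 6->3, 18->9, 1->1, 8->4, 3->2, 11->7, 10->6, 9->5, 13->8
rank(y): 2->1, 9->5, 17->9, 5->3, 12->7, 4->2, 15->8, 8->4, 10->6
Step 2: d_i = R_x(i) - R_y(i); compute d_i^2.
  (3-1)^2=4, (9-5)^2=16, (1-9)^2=64, (4-3)^2=1, (2-7)^2=25, (7-2)^2=25, (6-8)^2=4, (5-4)^2=1, (8-6)^2=4
sum(d^2) = 144.
Step 3: rho = 1 - 6*144 / (9*(9^2 - 1)) = 1 - 864/720 = -0.200000.
Step 4: Under H0, t = rho * sqrt((n-2)/(1-rho^2)) = -0.5401 ~ t(7).
Step 5: Two-sided p-value from the t-distribution with 7 df = 0.605901.
Step 6: alpha = 0.1. fail to reject H0.

rho = -0.2000, p = 0.605901, fail to reject H0 at alpha = 0.1.


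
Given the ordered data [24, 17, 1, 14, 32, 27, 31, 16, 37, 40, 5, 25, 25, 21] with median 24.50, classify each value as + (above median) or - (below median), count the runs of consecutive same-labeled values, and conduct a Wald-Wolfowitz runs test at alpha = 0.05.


Step 1: Compute median = 24.50; label A = above, B = below.
Labels in order: BBBBAAABAABAAB  (n_A = 7, n_B = 7)
Step 2: Count runs R = 7.
Step 3: Under H0 (random ordering), E[R] = 2*n_A*n_B/(n_A+n_B) + 1 = 2*7*7/14 + 1 = 8.0000.
        Var[R] = 2*n_A*n_B*(2*n_A*n_B - n_A - n_B) / ((n_A+n_B)^2 * (n_A+n_B-1)) = 8232/2548 = 3.2308.
        SD[R] = 1.7974.
Step 4: Continuity-corrected z = (R + 0.5 - E[R]) / SD[R] = (7 + 0.5 - 8.0000) / 1.7974 = -0.2782.
Step 5: Two-sided p-value via normal approximation = 2*(1 - Phi(|z|)) = 0.780879.
Step 6: alpha = 0.05. fail to reject H0.

R = 7, z = -0.2782, p = 0.780879, fail to reject H0.


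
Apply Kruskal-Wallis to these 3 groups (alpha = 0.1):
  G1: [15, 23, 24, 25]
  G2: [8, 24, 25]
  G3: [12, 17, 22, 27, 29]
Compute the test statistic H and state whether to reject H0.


Step 1: Combine all N = 12 observations and assign midranks.
sorted (value, group, rank): (8,G2,1), (12,G3,2), (15,G1,3), (17,G3,4), (22,G3,5), (23,G1,6), (24,G1,7.5), (24,G2,7.5), (25,G1,9.5), (25,G2,9.5), (27,G3,11), (29,G3,12)
Step 2: Sum ranks within each group.
R_1 = 26 (n_1 = 4)
R_2 = 18 (n_2 = 3)
R_3 = 34 (n_3 = 5)
Step 3: H = 12/(N(N+1)) * sum(R_i^2/n_i) - 3(N+1)
     = 12/(12*13) * (26^2/4 + 18^2/3 + 34^2/5) - 3*13
     = 0.076923 * 508.2 - 39
     = 0.092308.
Step 4: Ties present; correction factor C = 1 - 12/(12^3 - 12) = 0.993007. Corrected H = 0.092308 / 0.993007 = 0.092958.
Step 5: Under H0, H ~ chi^2(2); p-value = 0.954585.
Step 6: alpha = 0.1. fail to reject H0.

H = 0.0930, df = 2, p = 0.954585, fail to reject H0.


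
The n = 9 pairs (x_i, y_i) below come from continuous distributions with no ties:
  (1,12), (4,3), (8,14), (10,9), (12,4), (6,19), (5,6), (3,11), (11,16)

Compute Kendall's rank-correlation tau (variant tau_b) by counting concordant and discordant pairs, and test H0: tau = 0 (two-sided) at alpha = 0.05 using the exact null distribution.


Step 1: Enumerate the 36 unordered pairs (i,j) with i<j and classify each by sign(x_j-x_i) * sign(y_j-y_i).
  (1,2):dx=+3,dy=-9->D; (1,3):dx=+7,dy=+2->C; (1,4):dx=+9,dy=-3->D; (1,5):dx=+11,dy=-8->D
  (1,6):dx=+5,dy=+7->C; (1,7):dx=+4,dy=-6->D; (1,8):dx=+2,dy=-1->D; (1,9):dx=+10,dy=+4->C
  (2,3):dx=+4,dy=+11->C; (2,4):dx=+6,dy=+6->C; (2,5):dx=+8,dy=+1->C; (2,6):dx=+2,dy=+16->C
  (2,7):dx=+1,dy=+3->C; (2,8):dx=-1,dy=+8->D; (2,9):dx=+7,dy=+13->C; (3,4):dx=+2,dy=-5->D
  (3,5):dx=+4,dy=-10->D; (3,6):dx=-2,dy=+5->D; (3,7):dx=-3,dy=-8->C; (3,8):dx=-5,dy=-3->C
  (3,9):dx=+3,dy=+2->C; (4,5):dx=+2,dy=-5->D; (4,6):dx=-4,dy=+10->D; (4,7):dx=-5,dy=-3->C
  (4,8):dx=-7,dy=+2->D; (4,9):dx=+1,dy=+7->C; (5,6):dx=-6,dy=+15->D; (5,7):dx=-7,dy=+2->D
  (5,8):dx=-9,dy=+7->D; (5,9):dx=-1,dy=+12->D; (6,7):dx=-1,dy=-13->C; (6,8):dx=-3,dy=-8->C
  (6,9):dx=+5,dy=-3->D; (7,8):dx=-2,dy=+5->D; (7,9):dx=+6,dy=+10->C; (8,9):dx=+8,dy=+5->C
Step 2: C = 18, D = 18, total pairs = 36.
Step 3: tau = (C - D)/(n(n-1)/2) = (18 - 18)/36 = 0.000000.
Step 4: Exact two-sided p-value (enumerate n! = 362880 permutations of y under H0): p = 1.000000.
Step 5: alpha = 0.05. fail to reject H0.

tau_b = 0.0000 (C=18, D=18), p = 1.000000, fail to reject H0.


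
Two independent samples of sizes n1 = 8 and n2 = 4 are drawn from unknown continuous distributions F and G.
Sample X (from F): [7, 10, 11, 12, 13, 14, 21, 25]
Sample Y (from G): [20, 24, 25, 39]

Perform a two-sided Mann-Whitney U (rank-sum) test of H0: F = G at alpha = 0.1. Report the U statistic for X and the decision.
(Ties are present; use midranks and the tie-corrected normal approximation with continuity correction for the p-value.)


Step 1: Combine and sort all 12 observations; assign midranks.
sorted (value, group): (7,X), (10,X), (11,X), (12,X), (13,X), (14,X), (20,Y), (21,X), (24,Y), (25,X), (25,Y), (39,Y)
ranks: 7->1, 10->2, 11->3, 12->4, 13->5, 14->6, 20->7, 21->8, 24->9, 25->10.5, 25->10.5, 39->12
Step 2: Rank sum for X: R1 = 1 + 2 + 3 + 4 + 5 + 6 + 8 + 10.5 = 39.5.
Step 3: U_X = R1 - n1(n1+1)/2 = 39.5 - 8*9/2 = 39.5 - 36 = 3.5.
       U_Y = n1*n2 - U_X = 32 - 3.5 = 28.5.
Step 4: Ties are present, so use the tie-corrected normal approximation (with continuity correction) for the p-value.
Step 5: p-value = 0.041184; compare to alpha = 0.1. reject H0.

U_X = 3.5, p = 0.041184, reject H0 at alpha = 0.1.


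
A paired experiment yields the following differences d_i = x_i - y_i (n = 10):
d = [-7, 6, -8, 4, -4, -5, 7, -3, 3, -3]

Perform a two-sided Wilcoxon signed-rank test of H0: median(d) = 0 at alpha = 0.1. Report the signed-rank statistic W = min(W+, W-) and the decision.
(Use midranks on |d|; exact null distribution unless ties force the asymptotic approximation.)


Step 1: Drop any zero differences (none here) and take |d_i|.
|d| = [7, 6, 8, 4, 4, 5, 7, 3, 3, 3]
Step 2: Midrank |d_i| (ties get averaged ranks).
ranks: |7|->8.5, |6|->7, |8|->10, |4|->4.5, |4|->4.5, |5|->6, |7|->8.5, |3|->2, |3|->2, |3|->2
Step 3: Attach original signs; sum ranks with positive sign and with negative sign.
W+ = 7 + 4.5 + 8.5 + 2 = 22
W- = 8.5 + 10 + 4.5 + 6 + 2 + 2 = 33
(Check: W+ + W- = 55 should equal n(n+1)/2 = 55.)
Step 4: Test statistic W = min(W+, W-) = 22.
Step 5: Ties in |d|, so use the tie-corrected normal approximation.
        E[W] = n(n+1)/4 = 10*11/4 = 27.5.
        Tie groups: |d|=3 (t=3), |d|=4 (t=2), |d|=7 (t=2); sum(t^3 - t) = 36.
        Var[W] = n(n+1)(2n+1)/24 - sum(t^3-t)/48 = 2310/24 - 36/48 = 95.5.
        z = (W - E[W]) / sqrt(Var[W]) = (22 - 27.5) / 9.7724 = -0.5628.
        Two-sided p = 2*Phi(z) = 0.573565.
Step 6: alpha = 0.1. fail to reject H0.

W+ = 22, W- = 33, W = min = 22, p = 0.573565, fail to reject H0.


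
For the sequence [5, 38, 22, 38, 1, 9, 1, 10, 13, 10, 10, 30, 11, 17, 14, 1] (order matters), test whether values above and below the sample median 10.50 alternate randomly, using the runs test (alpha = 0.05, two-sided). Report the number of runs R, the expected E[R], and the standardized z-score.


Step 1: Compute median = 10.50; label A = above, B = below.
Labels in order: BAAABBBBABBAAAAB  (n_A = 8, n_B = 8)
Step 2: Count runs R = 7.
Step 3: Under H0 (random ordering), E[R] = 2*n_A*n_B/(n_A+n_B) + 1 = 2*8*8/16 + 1 = 9.0000.
        Var[R] = 2*n_A*n_B*(2*n_A*n_B - n_A - n_B) / ((n_A+n_B)^2 * (n_A+n_B-1)) = 14336/3840 = 3.7333.
        SD[R] = 1.9322.
Step 4: Continuity-corrected z = (R + 0.5 - E[R]) / SD[R] = (7 + 0.5 - 9.0000) / 1.9322 = -0.7763.
Step 5: Two-sided p-value via normal approximation = 2*(1 - Phi(|z|)) = 0.437558.
Step 6: alpha = 0.05. fail to reject H0.

R = 7, z = -0.7763, p = 0.437558, fail to reject H0.


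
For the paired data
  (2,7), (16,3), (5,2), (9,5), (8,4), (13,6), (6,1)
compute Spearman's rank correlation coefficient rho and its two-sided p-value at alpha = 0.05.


Step 1: Rank x and y separately (midranks; no ties here).
rank(x): 2->1, 16->7, 5->2, 9->5, 8->4, 13->6, 6->3
rank(y): 7->7, 3->3, 2->2, 5->5, 4->4, 6->6, 1->1
Step 2: d_i = R_x(i) - R_y(i); compute d_i^2.
  (1-7)^2=36, (7-3)^2=16, (2-2)^2=0, (5-5)^2=0, (4-4)^2=0, (6-6)^2=0, (3-1)^2=4
sum(d^2) = 56.
Step 3: rho = 1 - 6*56 / (7*(7^2 - 1)) = 1 - 336/336 = 0.000000.
Step 4: Under H0, t = rho * sqrt((n-2)/(1-rho^2)) = 0.0000 ~ t(5).
Step 5: Two-sided p-value from the t-distribution with 5 df = 1.000000.
Step 6: alpha = 0.05. fail to reject H0.

rho = 0.0000, p = 1.000000, fail to reject H0 at alpha = 0.05.


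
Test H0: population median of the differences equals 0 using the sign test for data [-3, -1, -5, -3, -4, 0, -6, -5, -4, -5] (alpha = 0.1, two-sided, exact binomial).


Step 1: Discard zero differences. Original n = 10; n_eff = number of nonzero differences = 9.
Nonzero differences (with sign): -3, -1, -5, -3, -4, -6, -5, -4, -5
Step 2: Count signs: positive = 0, negative = 9.
Step 3: Under H0: P(positive) = 0.5, so the number of positives S ~ Bin(9, 0.5).
Step 4: Two-sided exact p-value = sum of Bin(9,0.5) probabilities at or below the observed probability = 0.003906.
Step 5: alpha = 0.1. reject H0.

n_eff = 9, pos = 0, neg = 9, p = 0.003906, reject H0.


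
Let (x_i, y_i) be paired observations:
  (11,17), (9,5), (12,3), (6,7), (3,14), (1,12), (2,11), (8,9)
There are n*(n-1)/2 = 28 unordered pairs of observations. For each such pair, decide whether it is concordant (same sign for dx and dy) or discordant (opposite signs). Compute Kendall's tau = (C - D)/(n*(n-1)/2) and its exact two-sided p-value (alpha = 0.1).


Step 1: Enumerate the 28 unordered pairs (i,j) with i<j and classify each by sign(x_j-x_i) * sign(y_j-y_i).
  (1,2):dx=-2,dy=-12->C; (1,3):dx=+1,dy=-14->D; (1,4):dx=-5,dy=-10->C; (1,5):dx=-8,dy=-3->C
  (1,6):dx=-10,dy=-5->C; (1,7):dx=-9,dy=-6->C; (1,8):dx=-3,dy=-8->C; (2,3):dx=+3,dy=-2->D
  (2,4):dx=-3,dy=+2->D; (2,5):dx=-6,dy=+9->D; (2,6):dx=-8,dy=+7->D; (2,7):dx=-7,dy=+6->D
  (2,8):dx=-1,dy=+4->D; (3,4):dx=-6,dy=+4->D; (3,5):dx=-9,dy=+11->D; (3,6):dx=-11,dy=+9->D
  (3,7):dx=-10,dy=+8->D; (3,8):dx=-4,dy=+6->D; (4,5):dx=-3,dy=+7->D; (4,6):dx=-5,dy=+5->D
  (4,7):dx=-4,dy=+4->D; (4,8):dx=+2,dy=+2->C; (5,6):dx=-2,dy=-2->C; (5,7):dx=-1,dy=-3->C
  (5,8):dx=+5,dy=-5->D; (6,7):dx=+1,dy=-1->D; (6,8):dx=+7,dy=-3->D; (7,8):dx=+6,dy=-2->D
Step 2: C = 9, D = 19, total pairs = 28.
Step 3: tau = (C - D)/(n(n-1)/2) = (9 - 19)/28 = -0.357143.
Step 4: Exact two-sided p-value (enumerate n! = 40320 permutations of y under H0): p = 0.275099.
Step 5: alpha = 0.1. fail to reject H0.

tau_b = -0.3571 (C=9, D=19), p = 0.275099, fail to reject H0.


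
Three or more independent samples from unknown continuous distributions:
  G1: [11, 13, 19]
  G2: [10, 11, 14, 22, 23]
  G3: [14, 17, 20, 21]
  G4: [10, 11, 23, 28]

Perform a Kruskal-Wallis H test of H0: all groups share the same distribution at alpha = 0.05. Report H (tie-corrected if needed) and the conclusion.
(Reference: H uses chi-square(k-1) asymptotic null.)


Step 1: Combine all N = 16 observations and assign midranks.
sorted (value, group, rank): (10,G2,1.5), (10,G4,1.5), (11,G1,4), (11,G2,4), (11,G4,4), (13,G1,6), (14,G2,7.5), (14,G3,7.5), (17,G3,9), (19,G1,10), (20,G3,11), (21,G3,12), (22,G2,13), (23,G2,14.5), (23,G4,14.5), (28,G4,16)
Step 2: Sum ranks within each group.
R_1 = 20 (n_1 = 3)
R_2 = 40.5 (n_2 = 5)
R_3 = 39.5 (n_3 = 4)
R_4 = 36 (n_4 = 4)
Step 3: H = 12/(N(N+1)) * sum(R_i^2/n_i) - 3(N+1)
     = 12/(16*17) * (20^2/3 + 40.5^2/5 + 39.5^2/4 + 36^2/4) - 3*17
     = 0.044118 * 1175.45 - 51
     = 0.857904.
Step 4: Ties present; correction factor C = 1 - 42/(16^3 - 16) = 0.989706. Corrected H = 0.857904 / 0.989706 = 0.866828.
Step 5: Under H0, H ~ chi^2(3); p-value = 0.833425.
Step 6: alpha = 0.05. fail to reject H0.

H = 0.8668, df = 3, p = 0.833425, fail to reject H0.


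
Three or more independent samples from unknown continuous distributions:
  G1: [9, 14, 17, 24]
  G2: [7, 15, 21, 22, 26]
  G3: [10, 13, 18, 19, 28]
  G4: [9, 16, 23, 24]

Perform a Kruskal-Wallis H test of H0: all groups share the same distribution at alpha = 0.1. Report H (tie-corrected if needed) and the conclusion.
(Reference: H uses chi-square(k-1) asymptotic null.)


Step 1: Combine all N = 18 observations and assign midranks.
sorted (value, group, rank): (7,G2,1), (9,G1,2.5), (9,G4,2.5), (10,G3,4), (13,G3,5), (14,G1,6), (15,G2,7), (16,G4,8), (17,G1,9), (18,G3,10), (19,G3,11), (21,G2,12), (22,G2,13), (23,G4,14), (24,G1,15.5), (24,G4,15.5), (26,G2,17), (28,G3,18)
Step 2: Sum ranks within each group.
R_1 = 33 (n_1 = 4)
R_2 = 50 (n_2 = 5)
R_3 = 48 (n_3 = 5)
R_4 = 40 (n_4 = 4)
Step 3: H = 12/(N(N+1)) * sum(R_i^2/n_i) - 3(N+1)
     = 12/(18*19) * (33^2/4 + 50^2/5 + 48^2/5 + 40^2/4) - 3*19
     = 0.035088 * 1633.05 - 57
     = 0.300000.
Step 4: Ties present; correction factor C = 1 - 12/(18^3 - 18) = 0.997936. Corrected H = 0.300000 / 0.997936 = 0.300620.
Step 5: Under H0, H ~ chi^2(3); p-value = 0.959912.
Step 6: alpha = 0.1. fail to reject H0.

H = 0.3006, df = 3, p = 0.959912, fail to reject H0.


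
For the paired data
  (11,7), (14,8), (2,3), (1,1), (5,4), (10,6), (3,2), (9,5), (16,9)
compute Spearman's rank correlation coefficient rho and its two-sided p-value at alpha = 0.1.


Step 1: Rank x and y separately (midranks; no ties here).
rank(x): 11->7, 14->8, 2->2, 1->1, 5->4, 10->6, 3->3, 9->5, 16->9
rank(y): 7->7, 8->8, 3->3, 1->1, 4->4, 6->6, 2->2, 5->5, 9->9
Step 2: d_i = R_x(i) - R_y(i); compute d_i^2.
  (7-7)^2=0, (8-8)^2=0, (2-3)^2=1, (1-1)^2=0, (4-4)^2=0, (6-6)^2=0, (3-2)^2=1, (5-5)^2=0, (9-9)^2=0
sum(d^2) = 2.
Step 3: rho = 1 - 6*2 / (9*(9^2 - 1)) = 1 - 12/720 = 0.983333.
Step 4: Under H0, t = rho * sqrt((n-2)/(1-rho^2)) = 14.3096 ~ t(7).
Step 5: Two-sided p-value from the t-distribution with 7 df = 0.000002.
Step 6: alpha = 0.1. reject H0.

rho = 0.9833, p = 0.000002, reject H0 at alpha = 0.1.


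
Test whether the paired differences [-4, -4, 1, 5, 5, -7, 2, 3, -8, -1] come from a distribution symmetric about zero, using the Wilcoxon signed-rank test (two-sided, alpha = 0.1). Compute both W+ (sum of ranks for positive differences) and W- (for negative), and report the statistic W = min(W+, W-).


Step 1: Drop any zero differences (none here) and take |d_i|.
|d| = [4, 4, 1, 5, 5, 7, 2, 3, 8, 1]
Step 2: Midrank |d_i| (ties get averaged ranks).
ranks: |4|->5.5, |4|->5.5, |1|->1.5, |5|->7.5, |5|->7.5, |7|->9, |2|->3, |3|->4, |8|->10, |1|->1.5
Step 3: Attach original signs; sum ranks with positive sign and with negative sign.
W+ = 1.5 + 7.5 + 7.5 + 3 + 4 = 23.5
W- = 5.5 + 5.5 + 9 + 10 + 1.5 = 31.5
(Check: W+ + W- = 55 should equal n(n+1)/2 = 55.)
Step 4: Test statistic W = min(W+, W-) = 23.5.
Step 5: Ties in |d|, so use the tie-corrected normal approximation.
        E[W] = n(n+1)/4 = 10*11/4 = 27.5.
        Tie groups: |d|=1 (t=2), |d|=4 (t=2), |d|=5 (t=2); sum(t^3 - t) = 18.
        Var[W] = n(n+1)(2n+1)/24 - sum(t^3-t)/48 = 2310/24 - 18/48 = 95.875.
        z = (W - E[W]) / sqrt(Var[W]) = (23.5 - 27.5) / 9.7916 = -0.4085.
        Two-sided p = 2*Phi(z) = 0.682896.
Step 6: alpha = 0.1. fail to reject H0.

W+ = 23.5, W- = 31.5, W = min = 23.5, p = 0.682896, fail to reject H0.


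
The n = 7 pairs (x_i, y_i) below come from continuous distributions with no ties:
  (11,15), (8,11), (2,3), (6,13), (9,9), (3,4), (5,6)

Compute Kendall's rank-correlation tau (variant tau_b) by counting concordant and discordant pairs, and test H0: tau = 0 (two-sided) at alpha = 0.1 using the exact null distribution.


Step 1: Enumerate the 21 unordered pairs (i,j) with i<j and classify each by sign(x_j-x_i) * sign(y_j-y_i).
  (1,2):dx=-3,dy=-4->C; (1,3):dx=-9,dy=-12->C; (1,4):dx=-5,dy=-2->C; (1,5):dx=-2,dy=-6->C
  (1,6):dx=-8,dy=-11->C; (1,7):dx=-6,dy=-9->C; (2,3):dx=-6,dy=-8->C; (2,4):dx=-2,dy=+2->D
  (2,5):dx=+1,dy=-2->D; (2,6):dx=-5,dy=-7->C; (2,7):dx=-3,dy=-5->C; (3,4):dx=+4,dy=+10->C
  (3,5):dx=+7,dy=+6->C; (3,6):dx=+1,dy=+1->C; (3,7):dx=+3,dy=+3->C; (4,5):dx=+3,dy=-4->D
  (4,6):dx=-3,dy=-9->C; (4,7):dx=-1,dy=-7->C; (5,6):dx=-6,dy=-5->C; (5,7):dx=-4,dy=-3->C
  (6,7):dx=+2,dy=+2->C
Step 2: C = 18, D = 3, total pairs = 21.
Step 3: tau = (C - D)/(n(n-1)/2) = (18 - 3)/21 = 0.714286.
Step 4: Exact two-sided p-value (enumerate n! = 5040 permutations of y under H0): p = 0.030159.
Step 5: alpha = 0.1. reject H0.

tau_b = 0.7143 (C=18, D=3), p = 0.030159, reject H0.


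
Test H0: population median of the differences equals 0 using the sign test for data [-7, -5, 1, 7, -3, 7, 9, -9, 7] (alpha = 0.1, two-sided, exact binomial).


Step 1: Discard zero differences. Original n = 9; n_eff = number of nonzero differences = 9.
Nonzero differences (with sign): -7, -5, +1, +7, -3, +7, +9, -9, +7
Step 2: Count signs: positive = 5, negative = 4.
Step 3: Under H0: P(positive) = 0.5, so the number of positives S ~ Bin(9, 0.5).
Step 4: Two-sided exact p-value = sum of Bin(9,0.5) probabilities at or below the observed probability = 1.000000.
Step 5: alpha = 0.1. fail to reject H0.

n_eff = 9, pos = 5, neg = 4, p = 1.000000, fail to reject H0.


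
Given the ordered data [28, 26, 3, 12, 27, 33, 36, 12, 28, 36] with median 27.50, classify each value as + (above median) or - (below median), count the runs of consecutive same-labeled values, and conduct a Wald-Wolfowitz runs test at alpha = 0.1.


Step 1: Compute median = 27.50; label A = above, B = below.
Labels in order: ABBBBAABAA  (n_A = 5, n_B = 5)
Step 2: Count runs R = 5.
Step 3: Under H0 (random ordering), E[R] = 2*n_A*n_B/(n_A+n_B) + 1 = 2*5*5/10 + 1 = 6.0000.
        Var[R] = 2*n_A*n_B*(2*n_A*n_B - n_A - n_B) / ((n_A+n_B)^2 * (n_A+n_B-1)) = 2000/900 = 2.2222.
        SD[R] = 1.4907.
Step 4: Continuity-corrected z = (R + 0.5 - E[R]) / SD[R] = (5 + 0.5 - 6.0000) / 1.4907 = -0.3354.
Step 5: Two-sided p-value via normal approximation = 2*(1 - Phi(|z|)) = 0.737316.
Step 6: alpha = 0.1. fail to reject H0.

R = 5, z = -0.3354, p = 0.737316, fail to reject H0.


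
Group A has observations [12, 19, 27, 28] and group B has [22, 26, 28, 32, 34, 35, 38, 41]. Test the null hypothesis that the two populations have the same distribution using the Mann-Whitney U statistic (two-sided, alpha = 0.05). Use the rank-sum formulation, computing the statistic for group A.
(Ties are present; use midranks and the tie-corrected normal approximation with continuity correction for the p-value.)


Step 1: Combine and sort all 12 observations; assign midranks.
sorted (value, group): (12,X), (19,X), (22,Y), (26,Y), (27,X), (28,X), (28,Y), (32,Y), (34,Y), (35,Y), (38,Y), (41,Y)
ranks: 12->1, 19->2, 22->3, 26->4, 27->5, 28->6.5, 28->6.5, 32->8, 34->9, 35->10, 38->11, 41->12
Step 2: Rank sum for X: R1 = 1 + 2 + 5 + 6.5 = 14.5.
Step 3: U_X = R1 - n1(n1+1)/2 = 14.5 - 4*5/2 = 14.5 - 10 = 4.5.
       U_Y = n1*n2 - U_X = 32 - 4.5 = 27.5.
Step 4: Ties are present, so use the tie-corrected normal approximation (with continuity correction) for the p-value.
Step 5: p-value = 0.061271; compare to alpha = 0.05. fail to reject H0.

U_X = 4.5, p = 0.061271, fail to reject H0 at alpha = 0.05.


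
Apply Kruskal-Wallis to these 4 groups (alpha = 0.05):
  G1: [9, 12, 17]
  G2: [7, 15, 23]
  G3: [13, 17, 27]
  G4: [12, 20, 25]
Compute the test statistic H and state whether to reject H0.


Step 1: Combine all N = 12 observations and assign midranks.
sorted (value, group, rank): (7,G2,1), (9,G1,2), (12,G1,3.5), (12,G4,3.5), (13,G3,5), (15,G2,6), (17,G1,7.5), (17,G3,7.5), (20,G4,9), (23,G2,10), (25,G4,11), (27,G3,12)
Step 2: Sum ranks within each group.
R_1 = 13 (n_1 = 3)
R_2 = 17 (n_2 = 3)
R_3 = 24.5 (n_3 = 3)
R_4 = 23.5 (n_4 = 3)
Step 3: H = 12/(N(N+1)) * sum(R_i^2/n_i) - 3(N+1)
     = 12/(12*13) * (13^2/3 + 17^2/3 + 24.5^2/3 + 23.5^2/3) - 3*13
     = 0.076923 * 536.833 - 39
     = 2.294872.
Step 4: Ties present; correction factor C = 1 - 12/(12^3 - 12) = 0.993007. Corrected H = 2.294872 / 0.993007 = 2.311033.
Step 5: Under H0, H ~ chi^2(3); p-value = 0.510411.
Step 6: alpha = 0.05. fail to reject H0.

H = 2.3110, df = 3, p = 0.510411, fail to reject H0.


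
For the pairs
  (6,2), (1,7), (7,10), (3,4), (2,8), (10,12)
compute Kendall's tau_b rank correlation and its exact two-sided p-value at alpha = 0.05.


Step 1: Enumerate the 15 unordered pairs (i,j) with i<j and classify each by sign(x_j-x_i) * sign(y_j-y_i).
  (1,2):dx=-5,dy=+5->D; (1,3):dx=+1,dy=+8->C; (1,4):dx=-3,dy=+2->D; (1,5):dx=-4,dy=+6->D
  (1,6):dx=+4,dy=+10->C; (2,3):dx=+6,dy=+3->C; (2,4):dx=+2,dy=-3->D; (2,5):dx=+1,dy=+1->C
  (2,6):dx=+9,dy=+5->C; (3,4):dx=-4,dy=-6->C; (3,5):dx=-5,dy=-2->C; (3,6):dx=+3,dy=+2->C
  (4,5):dx=-1,dy=+4->D; (4,6):dx=+7,dy=+8->C; (5,6):dx=+8,dy=+4->C
Step 2: C = 10, D = 5, total pairs = 15.
Step 3: tau = (C - D)/(n(n-1)/2) = (10 - 5)/15 = 0.333333.
Step 4: Exact two-sided p-value (enumerate n! = 720 permutations of y under H0): p = 0.469444.
Step 5: alpha = 0.05. fail to reject H0.

tau_b = 0.3333 (C=10, D=5), p = 0.469444, fail to reject H0.


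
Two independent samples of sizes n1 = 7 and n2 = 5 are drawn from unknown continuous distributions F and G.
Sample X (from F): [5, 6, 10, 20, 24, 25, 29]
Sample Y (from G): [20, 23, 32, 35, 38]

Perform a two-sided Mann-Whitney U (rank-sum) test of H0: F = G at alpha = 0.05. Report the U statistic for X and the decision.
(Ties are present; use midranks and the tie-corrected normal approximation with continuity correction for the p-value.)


Step 1: Combine and sort all 12 observations; assign midranks.
sorted (value, group): (5,X), (6,X), (10,X), (20,X), (20,Y), (23,Y), (24,X), (25,X), (29,X), (32,Y), (35,Y), (38,Y)
ranks: 5->1, 6->2, 10->3, 20->4.5, 20->4.5, 23->6, 24->7, 25->8, 29->9, 32->10, 35->11, 38->12
Step 2: Rank sum for X: R1 = 1 + 2 + 3 + 4.5 + 7 + 8 + 9 = 34.5.
Step 3: U_X = R1 - n1(n1+1)/2 = 34.5 - 7*8/2 = 34.5 - 28 = 6.5.
       U_Y = n1*n2 - U_X = 35 - 6.5 = 28.5.
Step 4: Ties are present, so use the tie-corrected normal approximation (with continuity correction) for the p-value.
Step 5: p-value = 0.087602; compare to alpha = 0.05. fail to reject H0.

U_X = 6.5, p = 0.087602, fail to reject H0 at alpha = 0.05.


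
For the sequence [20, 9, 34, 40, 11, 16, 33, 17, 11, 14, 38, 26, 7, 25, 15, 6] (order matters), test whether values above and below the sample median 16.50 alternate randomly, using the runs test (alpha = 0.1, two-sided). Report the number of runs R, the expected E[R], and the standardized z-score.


Step 1: Compute median = 16.50; label A = above, B = below.
Labels in order: ABAABBAABBAABABB  (n_A = 8, n_B = 8)
Step 2: Count runs R = 10.
Step 3: Under H0 (random ordering), E[R] = 2*n_A*n_B/(n_A+n_B) + 1 = 2*8*8/16 + 1 = 9.0000.
        Var[R] = 2*n_A*n_B*(2*n_A*n_B - n_A - n_B) / ((n_A+n_B)^2 * (n_A+n_B-1)) = 14336/3840 = 3.7333.
        SD[R] = 1.9322.
Step 4: Continuity-corrected z = (R - 0.5 - E[R]) / SD[R] = (10 - 0.5 - 9.0000) / 1.9322 = 0.2588.
Step 5: Two-sided p-value via normal approximation = 2*(1 - Phi(|z|)) = 0.795809.
Step 6: alpha = 0.1. fail to reject H0.

R = 10, z = 0.2588, p = 0.795809, fail to reject H0.


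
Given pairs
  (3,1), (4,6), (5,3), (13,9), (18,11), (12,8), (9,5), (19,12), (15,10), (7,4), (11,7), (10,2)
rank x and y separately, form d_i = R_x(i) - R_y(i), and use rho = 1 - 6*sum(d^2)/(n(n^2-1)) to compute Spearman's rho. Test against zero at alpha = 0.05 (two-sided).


Step 1: Rank x and y separately (midranks; no ties here).
rank(x): 3->1, 4->2, 5->3, 13->9, 18->11, 12->8, 9->5, 19->12, 15->10, 7->4, 11->7, 10->6
rank(y): 1->1, 6->6, 3->3, 9->9, 11->11, 8->8, 5->5, 12->12, 10->10, 4->4, 7->7, 2->2
Step 2: d_i = R_x(i) - R_y(i); compute d_i^2.
  (1-1)^2=0, (2-6)^2=16, (3-3)^2=0, (9-9)^2=0, (11-11)^2=0, (8-8)^2=0, (5-5)^2=0, (12-12)^2=0, (10-10)^2=0, (4-4)^2=0, (7-7)^2=0, (6-2)^2=16
sum(d^2) = 32.
Step 3: rho = 1 - 6*32 / (12*(12^2 - 1)) = 1 - 192/1716 = 0.888112.
Step 4: Under H0, t = rho * sqrt((n-2)/(1-rho^2)) = 6.1103 ~ t(10).
Step 5: Two-sided p-value from the t-distribution with 10 df = 0.000114.
Step 6: alpha = 0.05. reject H0.

rho = 0.8881, p = 0.000114, reject H0 at alpha = 0.05.


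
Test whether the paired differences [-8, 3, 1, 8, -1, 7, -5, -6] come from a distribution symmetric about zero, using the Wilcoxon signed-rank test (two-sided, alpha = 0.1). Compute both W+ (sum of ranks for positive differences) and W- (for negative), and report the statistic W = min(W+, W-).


Step 1: Drop any zero differences (none here) and take |d_i|.
|d| = [8, 3, 1, 8, 1, 7, 5, 6]
Step 2: Midrank |d_i| (ties get averaged ranks).
ranks: |8|->7.5, |3|->3, |1|->1.5, |8|->7.5, |1|->1.5, |7|->6, |5|->4, |6|->5
Step 3: Attach original signs; sum ranks with positive sign and with negative sign.
W+ = 3 + 1.5 + 7.5 + 6 = 18
W- = 7.5 + 1.5 + 4 + 5 = 18
(Check: W+ + W- = 36 should equal n(n+1)/2 = 36.)
Step 4: Test statistic W = min(W+, W-) = 18.
Step 5: Ties in |d|, so use the tie-corrected normal approximation.
        E[W] = n(n+1)/4 = 8*9/4 = 18.
        Tie groups: |d|=1 (t=2), |d|=8 (t=2); sum(t^3 - t) = 12.
        Var[W] = n(n+1)(2n+1)/24 - sum(t^3-t)/48 = 1224/24 - 12/48 = 50.75.
        z = (W - E[W]) / sqrt(Var[W]) = (18 - 18) / 7.1239 = 0.0000.
        Two-sided p = 2*Phi(z) = 1.000000.
Step 6: alpha = 0.1. fail to reject H0.

W+ = 18, W- = 18, W = min = 18, p = 1.000000, fail to reject H0.


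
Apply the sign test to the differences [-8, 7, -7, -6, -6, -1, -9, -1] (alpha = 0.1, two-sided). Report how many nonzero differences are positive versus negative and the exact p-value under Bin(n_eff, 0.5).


Step 1: Discard zero differences. Original n = 8; n_eff = number of nonzero differences = 8.
Nonzero differences (with sign): -8, +7, -7, -6, -6, -1, -9, -1
Step 2: Count signs: positive = 1, negative = 7.
Step 3: Under H0: P(positive) = 0.5, so the number of positives S ~ Bin(8, 0.5).
Step 4: Two-sided exact p-value = sum of Bin(8,0.5) probabilities at or below the observed probability = 0.070312.
Step 5: alpha = 0.1. reject H0.

n_eff = 8, pos = 1, neg = 7, p = 0.070312, reject H0.


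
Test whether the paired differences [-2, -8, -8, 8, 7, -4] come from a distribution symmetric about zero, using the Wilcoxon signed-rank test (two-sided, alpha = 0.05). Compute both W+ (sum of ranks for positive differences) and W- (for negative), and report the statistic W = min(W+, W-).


Step 1: Drop any zero differences (none here) and take |d_i|.
|d| = [2, 8, 8, 8, 7, 4]
Step 2: Midrank |d_i| (ties get averaged ranks).
ranks: |2|->1, |8|->5, |8|->5, |8|->5, |7|->3, |4|->2
Step 3: Attach original signs; sum ranks with positive sign and with negative sign.
W+ = 5 + 3 = 8
W- = 1 + 5 + 5 + 2 = 13
(Check: W+ + W- = 21 should equal n(n+1)/2 = 21.)
Step 4: Test statistic W = min(W+, W-) = 8.
Step 5: Ties in |d|, so use the tie-corrected normal approximation.
        E[W] = n(n+1)/4 = 6*7/4 = 10.5.
        Tie groups: |d|=8 (t=3); sum(t^3 - t) = 24.
        Var[W] = n(n+1)(2n+1)/24 - sum(t^3-t)/48 = 546/24 - 24/48 = 22.25.
        z = (W - E[W]) / sqrt(Var[W]) = (8 - 10.5) / 4.7170 = -0.5300.
        Two-sided p = 2*Phi(z) = 0.596113.
Step 6: alpha = 0.05. fail to reject H0.

W+ = 8, W- = 13, W = min = 8, p = 0.596113, fail to reject H0.


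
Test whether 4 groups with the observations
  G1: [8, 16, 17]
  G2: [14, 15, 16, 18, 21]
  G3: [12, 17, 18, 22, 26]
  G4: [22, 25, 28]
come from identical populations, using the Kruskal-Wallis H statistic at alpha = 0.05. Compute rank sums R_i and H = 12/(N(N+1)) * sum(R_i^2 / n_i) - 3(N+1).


Step 1: Combine all N = 16 observations and assign midranks.
sorted (value, group, rank): (8,G1,1), (12,G3,2), (14,G2,3), (15,G2,4), (16,G1,5.5), (16,G2,5.5), (17,G1,7.5), (17,G3,7.5), (18,G2,9.5), (18,G3,9.5), (21,G2,11), (22,G3,12.5), (22,G4,12.5), (25,G4,14), (26,G3,15), (28,G4,16)
Step 2: Sum ranks within each group.
R_1 = 14 (n_1 = 3)
R_2 = 33 (n_2 = 5)
R_3 = 46.5 (n_3 = 5)
R_4 = 42.5 (n_4 = 3)
Step 3: H = 12/(N(N+1)) * sum(R_i^2/n_i) - 3(N+1)
     = 12/(16*17) * (14^2/3 + 33^2/5 + 46.5^2/5 + 42.5^2/3) - 3*17
     = 0.044118 * 1317.67 - 51
     = 7.132353.
Step 4: Ties present; correction factor C = 1 - 24/(16^3 - 16) = 0.994118. Corrected H = 7.132353 / 0.994118 = 7.174556.
Step 5: Under H0, H ~ chi^2(3); p-value = 0.066537.
Step 6: alpha = 0.05. fail to reject H0.

H = 7.1746, df = 3, p = 0.066537, fail to reject H0.


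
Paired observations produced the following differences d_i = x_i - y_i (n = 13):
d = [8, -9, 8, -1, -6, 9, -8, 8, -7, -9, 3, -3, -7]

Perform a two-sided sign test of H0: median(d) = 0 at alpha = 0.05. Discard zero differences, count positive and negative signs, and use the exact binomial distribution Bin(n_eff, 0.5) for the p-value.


Step 1: Discard zero differences. Original n = 13; n_eff = number of nonzero differences = 13.
Nonzero differences (with sign): +8, -9, +8, -1, -6, +9, -8, +8, -7, -9, +3, -3, -7
Step 2: Count signs: positive = 5, negative = 8.
Step 3: Under H0: P(positive) = 0.5, so the number of positives S ~ Bin(13, 0.5).
Step 4: Two-sided exact p-value = sum of Bin(13,0.5) probabilities at or below the observed probability = 0.581055.
Step 5: alpha = 0.05. fail to reject H0.

n_eff = 13, pos = 5, neg = 8, p = 0.581055, fail to reject H0.


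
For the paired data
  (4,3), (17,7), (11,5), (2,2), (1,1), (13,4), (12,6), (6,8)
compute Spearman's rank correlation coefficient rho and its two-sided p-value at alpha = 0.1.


Step 1: Rank x and y separately (midranks; no ties here).
rank(x): 4->3, 17->8, 11->5, 2->2, 1->1, 13->7, 12->6, 6->4
rank(y): 3->3, 7->7, 5->5, 2->2, 1->1, 4->4, 6->6, 8->8
Step 2: d_i = R_x(i) - R_y(i); compute d_i^2.
  (3-3)^2=0, (8-7)^2=1, (5-5)^2=0, (2-2)^2=0, (1-1)^2=0, (7-4)^2=9, (6-6)^2=0, (4-8)^2=16
sum(d^2) = 26.
Step 3: rho = 1 - 6*26 / (8*(8^2 - 1)) = 1 - 156/504 = 0.690476.
Step 4: Under H0, t = rho * sqrt((n-2)/(1-rho^2)) = 2.3382 ~ t(6).
Step 5: Two-sided p-value from the t-distribution with 6 df = 0.057990.
Step 6: alpha = 0.1. reject H0.

rho = 0.6905, p = 0.057990, reject H0 at alpha = 0.1.
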